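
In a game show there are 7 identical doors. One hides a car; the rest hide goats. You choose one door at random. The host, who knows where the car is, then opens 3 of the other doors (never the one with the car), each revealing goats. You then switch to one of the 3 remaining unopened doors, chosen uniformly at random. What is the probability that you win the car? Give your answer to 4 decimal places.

Your original door holds the car with probability 1/7, so the other 6 collectively hold it with probability 6/7.
The host can always find 3 empty doors to open, so the reveals don't change that 6/7; it is now spread over the 3 remaining unopened doors.
P(win by switching) = (6/7) · (1/3) = 2/7 ≈ 0.2857.

0.2857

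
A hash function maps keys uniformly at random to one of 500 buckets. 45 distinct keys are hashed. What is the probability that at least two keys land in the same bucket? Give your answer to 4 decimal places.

0.8702

It's easier to compute the probability that all 45 are distinct.
P(all distinct) = 500/500 · 499/500 · ··· · 456/500 ≈ 0.1298.
So the probability of at least one match is 1 − 0.1298 = 0.8702.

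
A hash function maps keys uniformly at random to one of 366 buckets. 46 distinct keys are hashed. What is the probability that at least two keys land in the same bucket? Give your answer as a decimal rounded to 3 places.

It's easier to compute the probability that all 46 are distinct.
P(all distinct) = 366/366 · 365/366 · ··· · 321/366 ≈ 0.052.
So the probability of at least one match is 1 − 0.052 = 0.948.

0.948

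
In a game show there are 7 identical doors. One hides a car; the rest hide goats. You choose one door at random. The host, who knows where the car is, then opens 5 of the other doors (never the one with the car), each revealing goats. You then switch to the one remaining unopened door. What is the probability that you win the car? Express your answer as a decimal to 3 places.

0.857

Your original door holds the car with probability 1/7, so the other 6 collectively hold it with probability 6/7.
The host can always find 5 empty doors to open, so the reveals don't change that 6/7; it is now spread over the 1 remaining unopened door.
P(win by switching) = (6/7) · (1/1) = 6/7 ≈ 0.857.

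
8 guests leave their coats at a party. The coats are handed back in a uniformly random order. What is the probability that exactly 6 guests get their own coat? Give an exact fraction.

1/1440

Choose which 6 of the 8 are fixed: C(8,6) = 28 ways.
The remaining 2 must have no fixed point: D(2) = 1.
P = 28·1/40320 = 1/1440.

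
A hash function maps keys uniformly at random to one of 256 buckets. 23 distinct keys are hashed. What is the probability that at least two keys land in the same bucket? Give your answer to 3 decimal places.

0.639

It's easier to compute the probability that all 23 are distinct.
P(all distinct) = 256/256 · 255/256 · ··· · 234/256 ≈ 0.361.
So the probability of at least one match is 1 − 0.361 = 0.639.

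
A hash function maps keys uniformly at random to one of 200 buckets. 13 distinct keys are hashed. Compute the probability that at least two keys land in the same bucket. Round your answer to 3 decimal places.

It's easier to compute the probability that all 13 are distinct.
P(all distinct) = 200/200 · 199/200 · ··· · 188/200 ≈ 0.671.
So the probability of at least one match is 1 − 0.671 = 0.329.

0.329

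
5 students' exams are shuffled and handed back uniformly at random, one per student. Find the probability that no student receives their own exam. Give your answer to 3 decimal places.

0.367

This is the derangement probability: permutations of 5 with no fixed point.
D(5) = 5! · (1 − 1/1! + 1/2! − ··· + (−1)^5/5!) = 44.
P = 44/120 = 11/30 ≈ 0.367.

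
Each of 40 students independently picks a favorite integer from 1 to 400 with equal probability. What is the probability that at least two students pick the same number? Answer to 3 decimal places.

It's easier to compute the probability that all 40 are distinct.
P(all distinct) = 400/400 · 399/400 · ··· · 361/400 ≈ 0.133.
So the probability of at least one match is 1 − 0.133 = 0.867.

0.867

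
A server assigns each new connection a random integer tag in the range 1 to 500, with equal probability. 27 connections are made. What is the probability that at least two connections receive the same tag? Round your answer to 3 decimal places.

0.511

It's easier to compute the probability that all 27 are distinct.
P(all distinct) = 500/500 · 499/500 · ··· · 474/500 ≈ 0.489.
So the probability of at least one match is 1 − 0.489 = 0.511.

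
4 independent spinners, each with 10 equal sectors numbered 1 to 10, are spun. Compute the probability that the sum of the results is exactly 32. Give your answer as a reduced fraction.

There are 10^4 = 10000 equally likely outcomes.
The number of ordered 4-tuples from {1,…,10} summing to 32 is 165.
P(sum = 32) = 165/10000 = 33/2000.

33/2000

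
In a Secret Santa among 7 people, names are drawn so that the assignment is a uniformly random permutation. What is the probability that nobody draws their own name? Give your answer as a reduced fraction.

This is the derangement probability: permutations of 7 with no fixed point.
D(7) = 7! · (1 − 1/1! + 1/2! − ··· + (−1)^7/7!) = 1854.
P = 1854/5040 = 103/280.

103/280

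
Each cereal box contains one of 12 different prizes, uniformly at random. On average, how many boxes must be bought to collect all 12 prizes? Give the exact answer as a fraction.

86021/2310

After i distinct types are collected, each trial gives a new one with probability (12−i)/12, so the expected wait for the next new type is 12/(12−i).
E = 12/12 + 12/11 + 12/10 + 12/9 + 12/8 + 12/7 + 12/6 + 12/5 + 12/4 + 12/3 + 12/2 + 12/1 = 86021/2310.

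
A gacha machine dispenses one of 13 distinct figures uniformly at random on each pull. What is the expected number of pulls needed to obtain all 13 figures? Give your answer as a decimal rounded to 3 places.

41.342

After i distinct types are collected, each trial gives a new one with probability (13−i)/13, so the expected wait for the next new type is 13/(13−i).
E = 13/13 + 13/12 + 13/11 + 13/10 + 13/9 + 13/8 + 13/7 + 13/6 + 13/5 + 13/4 + 13/3 + 13/2 + 13/1 = 1145993/27720 ≈ 41.342.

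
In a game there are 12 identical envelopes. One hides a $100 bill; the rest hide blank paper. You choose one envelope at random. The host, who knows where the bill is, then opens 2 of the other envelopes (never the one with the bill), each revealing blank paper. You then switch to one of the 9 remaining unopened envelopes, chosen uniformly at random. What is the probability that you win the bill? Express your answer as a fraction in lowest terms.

11/108

Your original envelope holds the bill with probability 1/12, so the other 11 collectively hold it with probability 11/12.
The host can always find 2 empty envelopes to open, so the reveals don't change that 11/12; it is now spread over the 9 remaining unopened envelopes.
P(win by switching) = (11/12) · (1/9) = 11/108.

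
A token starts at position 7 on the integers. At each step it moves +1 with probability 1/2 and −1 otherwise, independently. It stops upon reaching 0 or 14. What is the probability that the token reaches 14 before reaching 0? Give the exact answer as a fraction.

1/2

With a fair step, P(i) = ½P(i−1) + ½P(i+1) with P(0)=0, P(14)=1 has the linear solution P(i) = i/14.
P(7) = 7/14 = 1/2.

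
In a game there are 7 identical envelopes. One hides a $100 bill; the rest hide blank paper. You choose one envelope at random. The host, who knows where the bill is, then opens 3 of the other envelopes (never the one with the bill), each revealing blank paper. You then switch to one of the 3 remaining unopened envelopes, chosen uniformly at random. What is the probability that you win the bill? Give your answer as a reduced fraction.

Your original envelope holds the bill with probability 1/7, so the other 6 collectively hold it with probability 6/7.
The host can always find 3 empty envelopes to open, so the reveals don't change that 6/7; it is now spread over the 3 remaining unopened envelopes.
P(win by switching) = (6/7) · (1/3) = 2/7.

2/7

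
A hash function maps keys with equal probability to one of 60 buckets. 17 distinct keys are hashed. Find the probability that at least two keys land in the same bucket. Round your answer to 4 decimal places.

It's easier to compute the probability that all 17 are distinct.
P(all distinct) = 60/60 · 59/60 · ··· · 44/60 ≈ 0.0814.
So the probability of at least one match is 1 − 0.0814 = 0.9186.

0.9186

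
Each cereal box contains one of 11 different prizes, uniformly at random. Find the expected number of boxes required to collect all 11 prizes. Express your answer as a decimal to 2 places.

33.22

After i distinct types are collected, each trial gives a new one with probability (11−i)/11, so the expected wait for the next new type is 11/(11−i).
E = 11/11 + 11/10 + 11/9 + 11/8 + 11/7 + 11/6 + 11/5 + 11/4 + 11/3 + 11/2 + 11/1 = 83711/2520 ≈ 33.22.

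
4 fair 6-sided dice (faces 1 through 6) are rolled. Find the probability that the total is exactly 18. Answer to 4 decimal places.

0.0617

There are 6^4 = 1296 equally likely outcomes.
The number of ordered 4-tuples from {1,…,6} summing to 18 is 80.
P(sum = 18) = 80/1296 = 5/81 ≈ 0.0617.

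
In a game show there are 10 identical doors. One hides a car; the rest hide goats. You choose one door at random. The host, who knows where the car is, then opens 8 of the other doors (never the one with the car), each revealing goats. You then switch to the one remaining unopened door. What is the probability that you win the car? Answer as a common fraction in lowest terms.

9/10

Your original door holds the car with probability 1/10, so the other 9 collectively hold it with probability 9/10.
The host can always find 8 empty doors to open, so the reveals don't change that 9/10; it is now spread over the 1 remaining unopened door.
P(win by switching) = (9/10) · (1/1) = 9/10.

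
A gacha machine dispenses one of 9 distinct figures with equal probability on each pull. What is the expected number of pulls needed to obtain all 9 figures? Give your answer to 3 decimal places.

After i distinct types are collected, each trial gives a new one with probability (9−i)/9, so the expected wait for the next new type is 9/(9−i).
E = 9/9 + 9/8 + 9/7 + 9/6 + 9/5 + 9/4 + 9/3 + 9/2 + 9/1 = 7129/280 ≈ 25.461.

25.461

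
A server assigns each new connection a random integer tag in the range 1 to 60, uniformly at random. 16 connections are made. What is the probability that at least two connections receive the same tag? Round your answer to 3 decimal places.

It's easier to compute the probability that all 16 are distinct.
P(all distinct) = 60/60 · 59/60 · ··· · 45/60 ≈ 0.111.
So the probability of at least one match is 1 − 0.111 = 0.889.

0.889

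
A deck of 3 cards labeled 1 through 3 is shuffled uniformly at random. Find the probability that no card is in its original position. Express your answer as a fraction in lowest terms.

This is the derangement probability: permutations of 3 with no fixed point.
D(3) = 3! · (1 − 1/1! + 1/2! − ··· + (−1)^3/3!) = 2.
P = 2/6 = 1/3.

1/3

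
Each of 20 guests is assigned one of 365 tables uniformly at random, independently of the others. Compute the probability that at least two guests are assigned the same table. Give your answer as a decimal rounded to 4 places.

0.4114

It's easier to compute the probability that all 20 are distinct.
P(all distinct) = 365/365 · 364/365 · ··· · 346/365 ≈ 0.5886.
So the probability of at least one match is 1 − 0.5886 = 0.4114.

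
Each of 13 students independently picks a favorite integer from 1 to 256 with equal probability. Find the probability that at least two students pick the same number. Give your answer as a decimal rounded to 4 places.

0.2664

It's easier to compute the probability that all 13 are distinct.
P(all distinct) = 256/256 · 255/256 · ··· · 244/256 ≈ 0.7336.
So the probability of at least one match is 1 − 0.7336 = 0.2664.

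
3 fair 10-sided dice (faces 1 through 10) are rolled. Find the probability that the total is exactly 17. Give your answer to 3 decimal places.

0.075

There are 10^3 = 1000 equally likely outcomes.
The number of ordered 3-tuples from {1,…,10} summing to 17 is 75.
P(sum = 17) = 75/1000 = 3/40 ≈ 0.075.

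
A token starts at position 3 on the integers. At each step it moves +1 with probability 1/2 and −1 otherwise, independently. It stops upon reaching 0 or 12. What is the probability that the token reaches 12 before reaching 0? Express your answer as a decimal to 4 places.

With a fair step, P(i) = ½P(i−1) + ½P(i+1) with P(0)=0, P(12)=1 has the linear solution P(i) = i/12.
P(3) = 3/12 = 1/4 ≈ 0.2500.

0.2500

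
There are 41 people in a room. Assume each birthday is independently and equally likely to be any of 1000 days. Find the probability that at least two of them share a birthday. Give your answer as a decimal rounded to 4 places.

It's easier to compute the probability that all 41 are distinct.
P(all distinct) = 1000/1000 · 999/1000 · ··· · 960/1000 ≈ 0.4355.
So the probability of at least one match is 1 − 0.4355 = 0.5645.

0.5645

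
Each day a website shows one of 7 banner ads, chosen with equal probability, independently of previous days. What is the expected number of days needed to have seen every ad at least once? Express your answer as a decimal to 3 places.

After i distinct types are collected, each trial gives a new one with probability (7−i)/7, so the expected wait for the next new type is 7/(7−i).
E = 7/7 + 7/6 + 7/5 + 7/4 + 7/3 + 7/2 + 7/1 = 363/20 ≈ 18.150.

18.150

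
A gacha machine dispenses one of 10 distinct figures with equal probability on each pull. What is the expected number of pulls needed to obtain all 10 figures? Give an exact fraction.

After i distinct types are collected, each trial gives a new one with probability (10−i)/10, so the expected wait for the next new type is 10/(10−i).
E = 10/10 + 10/9 + 10/8 + 10/7 + 10/6 + 10/5 + 10/4 + 10/3 + 10/2 + 10/1 = 7381/252.

7381/252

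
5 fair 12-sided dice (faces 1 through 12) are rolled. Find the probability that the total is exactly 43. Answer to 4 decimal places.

There are 12^5 = 248832 equally likely outcomes.
The number of ordered 5-tuples from {1,…,12} summing to 43 is 5355.
P(sum = 43) = 5355/248832 = 595/27648 ≈ 0.0215.

0.0215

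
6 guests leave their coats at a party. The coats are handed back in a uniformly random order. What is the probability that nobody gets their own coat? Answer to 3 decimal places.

This is the derangement probability: permutations of 6 with no fixed point.
D(6) = 6! · (1 − 1/1! + 1/2! − ··· + (−1)^6/6!) = 265.
P = 265/720 = 53/144 ≈ 0.368.

0.368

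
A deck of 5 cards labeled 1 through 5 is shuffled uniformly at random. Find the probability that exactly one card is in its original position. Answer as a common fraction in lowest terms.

Choose which one is fixed: C(5,1) = 5 ways.
The remaining 4 must have no fixed point: D(4) = 9.
P = 5·9/120 = 3/8.

3/8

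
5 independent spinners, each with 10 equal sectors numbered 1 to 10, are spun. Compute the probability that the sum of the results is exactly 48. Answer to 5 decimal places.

0.00015

There are 10^5 = 100000 equally likely outcomes.
The number of ordered 5-tuples from {1,…,10} summing to 48 is 15.
P(sum = 48) = 15/100000 = 3/20000 ≈ 0.00015.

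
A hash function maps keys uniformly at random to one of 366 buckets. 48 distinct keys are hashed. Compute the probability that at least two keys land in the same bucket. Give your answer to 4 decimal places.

0.9602

It's easier to compute the probability that all 48 are distinct.
P(all distinct) = 366/366 · 365/366 · ··· · 319/366 ≈ 0.0398.
So the probability of at least one match is 1 − 0.0398 = 0.9602.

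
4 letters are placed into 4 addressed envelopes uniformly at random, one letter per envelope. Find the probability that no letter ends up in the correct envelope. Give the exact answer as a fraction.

3/8

This is the derangement probability: permutations of 4 with no fixed point.
D(4) = 4! · (1 − 1/1! + 1/2! − ··· + (−1)^4/4!) = 9.
P = 9/24 = 3/8.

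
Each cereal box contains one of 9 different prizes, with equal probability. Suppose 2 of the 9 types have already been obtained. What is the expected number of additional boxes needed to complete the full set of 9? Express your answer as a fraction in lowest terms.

Starting from 2 distinct types, each trial gives a new one with probability (9−i)/9 when i types are held, so the wait for the next new type is 9/(9−i).
E = 9/7 + 9/6 + 9/5 + 9/4 + 9/3 + 9/2 + 9/1 = 3267/140.

3267/140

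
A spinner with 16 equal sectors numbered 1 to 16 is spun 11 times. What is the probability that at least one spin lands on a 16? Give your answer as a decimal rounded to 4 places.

0.5083

P(no spin lands on a 16) = (15/16)^11 ≈ 0.4917.
P(at least one) = 1 − 0.4917 = 0.5083.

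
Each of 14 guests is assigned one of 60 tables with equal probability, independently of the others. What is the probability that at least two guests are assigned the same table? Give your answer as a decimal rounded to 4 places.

It's easier to compute the probability that all 14 are distinct.
P(all distinct) = 60/60 · 59/60 · ··· · 47/60 ≈ 0.1930.
So the probability of at least one match is 1 − 0.1930 = 0.8070.

0.8070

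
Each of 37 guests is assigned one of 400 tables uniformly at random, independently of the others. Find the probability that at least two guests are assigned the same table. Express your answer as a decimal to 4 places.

0.8206

It's easier to compute the probability that all 37 are distinct.
P(all distinct) = 400/400 · 399/400 · ··· · 364/400 ≈ 0.1794.
So the probability of at least one match is 1 − 0.1794 = 0.8206.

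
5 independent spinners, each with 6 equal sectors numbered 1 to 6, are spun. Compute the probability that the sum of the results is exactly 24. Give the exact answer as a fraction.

There are 6^5 = 7776 equally likely outcomes.
The number of ordered 5-tuples from {1,…,6} summing to 24 is 205.
P(sum = 24) = 205/7776.

205/7776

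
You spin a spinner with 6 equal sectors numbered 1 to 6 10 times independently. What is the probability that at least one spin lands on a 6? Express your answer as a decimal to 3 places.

P(no spin lands on a 6) = (5/6)^10 ≈ 0.162.
P(at least one) = 1 − 0.162 = 0.838.

0.838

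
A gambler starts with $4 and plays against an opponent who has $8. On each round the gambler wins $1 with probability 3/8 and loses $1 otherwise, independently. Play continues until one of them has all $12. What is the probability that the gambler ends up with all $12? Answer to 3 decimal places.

0.015

Let r = q/p = (5/8)/(3/8) = 5/3. The recurrence P(i) = p·P(i+1) + q·P(i−1) with P(0)=0, P(12)=1 gives P(i) = (1 − r^i)/(1 − r^12).
P(4) = (1 − (5/3)^4) / (1 − (5/3)^12) = 6561/447811 ≈ 0.015.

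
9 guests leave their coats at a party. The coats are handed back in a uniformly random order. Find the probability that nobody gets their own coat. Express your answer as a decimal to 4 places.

0.3679

This is the derangement probability: permutations of 9 with no fixed point.
D(9) = 9! · (1 − 1/1! + 1/2! − ··· + (−1)^9/9!) = 133496.
P = 133496/362880 = 16687/45360 ≈ 0.3679.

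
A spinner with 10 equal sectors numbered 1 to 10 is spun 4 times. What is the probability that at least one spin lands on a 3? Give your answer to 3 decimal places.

0.344

P(no spin lands on a 3) = (9/10)^4 ≈ 0.656.
P(at least one) = 1 − 0.656 = 0.344.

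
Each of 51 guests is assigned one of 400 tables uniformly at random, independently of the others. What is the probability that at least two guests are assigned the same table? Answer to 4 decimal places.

It's easier to compute the probability that all 51 are distinct.
P(all distinct) = 400/400 · 399/400 · ··· · 350/400 ≈ 0.0358.
So the probability of at least one match is 1 − 0.0358 = 0.9642.

0.9642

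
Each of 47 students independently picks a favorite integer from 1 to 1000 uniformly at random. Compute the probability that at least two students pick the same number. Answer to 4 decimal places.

0.6665

It's easier to compute the probability that all 47 are distinct.
P(all distinct) = 1000/1000 · 999/1000 · ··· · 954/1000 ≈ 0.3335.
So the probability of at least one match is 1 − 0.3335 = 0.6665.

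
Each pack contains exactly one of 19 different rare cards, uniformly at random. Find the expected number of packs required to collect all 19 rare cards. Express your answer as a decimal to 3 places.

After i distinct types are collected, each trial gives a new one with probability (19−i)/19, so the expected wait for the next new type is 19/(19−i).
E = 19/19 + 19/18 + 19/17 + 19/16 + 19/15 + 19/14 + 19/13 + 19/12 + 19/11 + 19/10 + 19/9 + 19/8 + 19/7 + 19/6 + 19/5 + 19/4 + 19/3 + 19/2 + 19/1 = 275295799/4084080 ≈ 67.407.

67.407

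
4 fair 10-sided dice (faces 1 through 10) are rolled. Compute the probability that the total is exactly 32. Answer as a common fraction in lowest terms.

There are 10^4 = 10000 equally likely outcomes.
The number of ordered 4-tuples from {1,…,10} summing to 32 is 165.
P(sum = 32) = 165/10000 = 33/2000.

33/2000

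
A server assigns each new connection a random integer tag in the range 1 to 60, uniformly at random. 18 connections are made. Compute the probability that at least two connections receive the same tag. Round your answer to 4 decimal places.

0.9417

It's easier to compute the probability that all 18 are distinct.
P(all distinct) = 60/60 · 59/60 · ··· · 43/60 ≈ 0.0583.
So the probability of at least one match is 1 − 0.0583 = 0.9417.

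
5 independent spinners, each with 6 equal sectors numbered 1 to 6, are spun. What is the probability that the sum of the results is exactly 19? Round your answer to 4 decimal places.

There are 6^5 = 7776 equally likely outcomes.
The number of ordered 5-tuples from {1,…,6} summing to 19 is 735.
P(sum = 19) = 735/7776 = 245/2592 ≈ 0.0945.

0.0945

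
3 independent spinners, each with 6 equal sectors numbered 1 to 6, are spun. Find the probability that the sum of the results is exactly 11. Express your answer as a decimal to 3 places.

0.125

There are 6^3 = 216 equally likely outcomes.
The number of ordered 3-tuples from {1,…,6} summing to 11 is 27.
P(sum = 11) = 27/216 = 1/8 ≈ 0.125.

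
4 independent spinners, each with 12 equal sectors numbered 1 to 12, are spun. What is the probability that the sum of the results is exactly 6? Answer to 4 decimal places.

There are 12^4 = 20736 equally likely outcomes.
The number of ordered 4-tuples from {1,…,12} summing to 6 is 10.
P(sum = 6) = 10/20736 = 5/10368 ≈ 0.0005.

0.0005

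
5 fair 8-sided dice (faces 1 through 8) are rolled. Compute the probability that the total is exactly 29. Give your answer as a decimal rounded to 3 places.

There are 8^5 = 32768 equally likely outcomes.
The number of ordered 5-tuples from {1,…,8} summing to 29 is 1190.
P(sum = 29) = 1190/32768 = 595/16384 ≈ 0.036.

0.036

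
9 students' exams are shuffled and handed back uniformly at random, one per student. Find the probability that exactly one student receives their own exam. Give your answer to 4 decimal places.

0.3679

Choose which one is fixed: C(9,1) = 9 ways.
The remaining 8 must have no fixed point: D(8) = 14833.
P = 9·14833/362880 = 2119/5760 ≈ 0.3679.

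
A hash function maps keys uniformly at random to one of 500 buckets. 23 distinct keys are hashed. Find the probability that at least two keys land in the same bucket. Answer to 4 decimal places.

It's easier to compute the probability that all 23 are distinct.
P(all distinct) = 500/500 · 499/500 · ··· · 478/500 ≈ 0.5982.
So the probability of at least one match is 1 − 0.5982 = 0.4018.

0.4018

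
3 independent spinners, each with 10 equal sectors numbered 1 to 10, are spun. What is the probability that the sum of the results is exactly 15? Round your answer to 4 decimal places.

There are 10^3 = 1000 equally likely outcomes.
The number of ordered 3-tuples from {1,…,10} summing to 15 is 73.
P(sum = 15) = 73/1000 ≈ 0.0730.

0.0730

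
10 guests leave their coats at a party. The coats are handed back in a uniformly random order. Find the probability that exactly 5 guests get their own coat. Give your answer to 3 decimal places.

Choose which 5 of the 10 are fixed: C(10,5) = 252 ways.
The remaining 5 must have no fixed point: D(5) = 44.
P = 252·44/3628800 = 11/3600 ≈ 0.003.

0.003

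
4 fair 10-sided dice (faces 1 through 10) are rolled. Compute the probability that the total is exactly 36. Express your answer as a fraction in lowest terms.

7/2000

There are 10^4 = 10000 equally likely outcomes.
The number of ordered 4-tuples from {1,…,10} summing to 36 is 35.
P(sum = 36) = 35/10000 = 7/2000.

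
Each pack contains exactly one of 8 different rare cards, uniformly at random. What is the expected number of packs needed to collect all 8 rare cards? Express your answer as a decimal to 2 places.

21.74

After i distinct types are collected, each trial gives a new one with probability (8−i)/8, so the expected wait for the next new type is 8/(8−i).
E = 8/8 + 8/7 + 8/6 + 8/5 + 8/4 + 8/3 + 8/2 + 8/1 = 761/35 ≈ 21.74.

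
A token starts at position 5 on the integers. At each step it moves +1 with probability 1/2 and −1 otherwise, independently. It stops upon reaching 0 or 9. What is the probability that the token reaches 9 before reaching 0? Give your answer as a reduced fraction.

5/9

With a fair step, P(i) = ½P(i−1) + ½P(i+1) with P(0)=0, P(9)=1 has the linear solution P(i) = i/9.
P(5) = 5/9.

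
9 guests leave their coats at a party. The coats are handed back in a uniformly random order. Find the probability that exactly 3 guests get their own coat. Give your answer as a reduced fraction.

53/864

Choose which 3 of the 9 are fixed: C(9,3) = 84 ways.
The remaining 6 must have no fixed point: D(6) = 265.
P = 84·265/362880 = 53/864.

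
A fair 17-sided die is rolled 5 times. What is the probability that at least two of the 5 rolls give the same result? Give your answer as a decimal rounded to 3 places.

P(all 5 different) = 17/17 · 16/17 · ··· · 13/17 ≈ 0.523.
P(at least two equal) = 1 − 0.523 = 0.477.

0.477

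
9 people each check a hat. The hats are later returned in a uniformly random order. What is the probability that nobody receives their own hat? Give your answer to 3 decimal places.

This is the derangement probability: permutations of 9 with no fixed point.
D(9) = 9! · (1 − 1/1! + 1/2! − ··· + (−1)^9/9!) = 133496.
P = 133496/362880 = 16687/45360 ≈ 0.368.

0.368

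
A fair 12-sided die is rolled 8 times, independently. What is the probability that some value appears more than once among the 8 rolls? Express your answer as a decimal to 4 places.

0.9536

P(all 8 different) = 12/12 · 11/12 · ··· · 5/12 ≈ 0.0464.
P(at least two equal) = 1 − 0.0464 = 0.9536.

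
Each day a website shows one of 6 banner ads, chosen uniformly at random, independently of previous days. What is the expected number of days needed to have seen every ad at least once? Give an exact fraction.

147/10

After i distinct types are collected, each trial gives a new one with probability (6−i)/6, so the expected wait for the next new type is 6/(6−i).
E = 6/6 + 6/5 + 6/4 + 6/3 + 6/2 + 6/1 = 147/10.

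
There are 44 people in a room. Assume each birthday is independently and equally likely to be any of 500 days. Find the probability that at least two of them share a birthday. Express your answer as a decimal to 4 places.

0.8576

It's easier to compute the probability that all 44 are distinct.
P(all distinct) = 500/500 · 499/500 · ··· · 457/500 ≈ 0.1424.
So the probability of at least one match is 1 − 0.1424 = 0.8576.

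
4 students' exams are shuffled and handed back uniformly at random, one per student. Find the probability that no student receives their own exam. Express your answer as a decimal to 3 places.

This is the derangement probability: permutations of 4 with no fixed point.
D(4) = 4! · (1 − 1/1! + 1/2! − ··· + (−1)^4/4!) = 9.
P = 9/24 = 3/8 ≈ 0.375.

0.375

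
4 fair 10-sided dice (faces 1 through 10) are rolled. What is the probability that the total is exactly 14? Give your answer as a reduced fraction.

141/5000

There are 10^4 = 10000 equally likely outcomes.
The number of ordered 4-tuples from {1,…,10} summing to 14 is 282.
P(sum = 14) = 282/10000 = 141/5000.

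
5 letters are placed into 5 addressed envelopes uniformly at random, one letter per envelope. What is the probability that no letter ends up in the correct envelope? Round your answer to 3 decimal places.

This is the derangement probability: permutations of 5 with no fixed point.
D(5) = 5! · (1 − 1/1! + 1/2! − ··· + (−1)^5/5!) = 44.
P = 44/120 = 11/30 ≈ 0.367.

0.367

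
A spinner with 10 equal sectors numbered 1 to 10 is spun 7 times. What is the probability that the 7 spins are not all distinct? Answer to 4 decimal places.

0.9395

P(all 7 different) = 10/10 · 9/10 · ··· · 4/10 ≈ 0.0605.
P(at least two equal) = 1 − 0.0605 = 0.9395.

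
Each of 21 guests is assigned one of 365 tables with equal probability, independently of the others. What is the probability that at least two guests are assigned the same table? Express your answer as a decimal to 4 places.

0.4437

It's easier to compute the probability that all 21 are distinct.
P(all distinct) = 365/365 · 364/365 · ··· · 345/365 ≈ 0.5563.
So the probability of at least one match is 1 − 0.5563 = 0.4437.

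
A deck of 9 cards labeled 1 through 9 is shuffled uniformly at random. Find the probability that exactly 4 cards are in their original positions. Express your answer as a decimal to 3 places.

0.015

Choose which 4 of the 9 are fixed: C(9,4) = 126 ways.
The remaining 5 must have no fixed point: D(5) = 44.
P = 126·44/362880 = 11/720 ≈ 0.015.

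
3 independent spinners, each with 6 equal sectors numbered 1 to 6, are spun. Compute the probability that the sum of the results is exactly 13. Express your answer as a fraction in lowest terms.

7/72

There are 6^3 = 216 equally likely outcomes.
The number of ordered 3-tuples from {1,…,6} summing to 13 is 21.
P(sum = 13) = 21/216 = 7/72.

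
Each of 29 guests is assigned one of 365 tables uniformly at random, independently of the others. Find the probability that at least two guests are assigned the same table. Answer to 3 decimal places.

0.681

It's easier to compute the probability that all 29 are distinct.
P(all distinct) = 365/365 · 364/365 · ··· · 337/365 ≈ 0.319.
So the probability of at least one match is 1 − 0.319 = 0.681.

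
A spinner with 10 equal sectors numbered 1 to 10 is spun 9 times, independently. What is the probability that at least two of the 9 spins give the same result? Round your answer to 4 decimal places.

0.9964

P(all 9 different) = 10/10 · 9/10 · ··· · 2/10 ≈ 0.0036.
P(at least two equal) = 1 − 0.0036 = 0.9964.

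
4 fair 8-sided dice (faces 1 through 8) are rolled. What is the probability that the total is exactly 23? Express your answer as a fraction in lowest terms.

51/1024

There are 8^4 = 4096 equally likely outcomes.
The number of ordered 4-tuples from {1,…,8} summing to 23 is 204.
P(sum = 23) = 204/4096 = 51/1024.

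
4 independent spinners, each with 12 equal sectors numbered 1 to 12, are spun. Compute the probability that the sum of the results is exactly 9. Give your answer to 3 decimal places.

0.003

There are 12^4 = 20736 equally likely outcomes.
The number of ordered 4-tuples from {1,…,12} summing to 9 is 56.
P(sum = 9) = 56/20736 = 7/2592 ≈ 0.003.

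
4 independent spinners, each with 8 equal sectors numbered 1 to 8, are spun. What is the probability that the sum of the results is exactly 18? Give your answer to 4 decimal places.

There are 8^4 = 4096 equally likely outcomes.
The number of ordered 4-tuples from {1,…,8} summing to 18 is 344.
P(sum = 18) = 344/4096 = 43/512 ≈ 0.0840.

0.0840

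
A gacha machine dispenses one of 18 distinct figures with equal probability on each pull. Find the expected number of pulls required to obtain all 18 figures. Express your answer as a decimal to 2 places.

62.91

After i distinct types are collected, each trial gives a new one with probability (18−i)/18, so the expected wait for the next new type is 18/(18−i).
E = 18/18 + 18/17 + 18/16 + 18/15 + 18/14 + 18/13 + 18/12 + 18/11 + 18/10 + 18/9 + 18/8 + 18/7 + 18/6 + 18/5 + 18/4 + 18/3 + 18/2 + 18/1 = 42822903/680680 ≈ 62.91.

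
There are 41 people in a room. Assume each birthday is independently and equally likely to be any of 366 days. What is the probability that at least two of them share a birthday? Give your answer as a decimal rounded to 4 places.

0.9025

It's easier to compute the probability that all 41 are distinct.
P(all distinct) = 366/366 · 365/366 · ··· · 326/366 ≈ 0.0975.
So the probability of at least one match is 1 − 0.0975 = 0.9025.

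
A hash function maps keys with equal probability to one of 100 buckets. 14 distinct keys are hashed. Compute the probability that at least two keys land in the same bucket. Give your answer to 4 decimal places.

It's easier to compute the probability that all 14 are distinct.
P(all distinct) = 100/100 · 99/100 · ··· · 87/100 ≈ 0.3852.
So the probability of at least one match is 1 − 0.3852 = 0.6148.

0.6148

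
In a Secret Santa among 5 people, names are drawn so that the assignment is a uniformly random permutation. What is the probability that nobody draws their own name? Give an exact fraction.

11/30

This is the derangement probability: permutations of 5 with no fixed point.
D(5) = 5! · (1 − 1/1! + 1/2! − ··· + (−1)^5/5!) = 44.
P = 44/120 = 11/30.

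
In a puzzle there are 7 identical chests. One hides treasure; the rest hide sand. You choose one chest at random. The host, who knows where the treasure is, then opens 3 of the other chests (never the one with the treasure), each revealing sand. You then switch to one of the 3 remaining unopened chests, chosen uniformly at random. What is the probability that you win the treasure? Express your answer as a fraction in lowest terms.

2/7

Your original chest holds the treasure with probability 1/7, so the other 6 collectively hold it with probability 6/7.
The host can always find 3 empty chests to open, so the reveals don't change that 6/7; it is now spread over the 3 remaining unopened chests.
P(win by switching) = (6/7) · (1/3) = 2/7.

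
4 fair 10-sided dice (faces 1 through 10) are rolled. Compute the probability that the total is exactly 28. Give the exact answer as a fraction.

There are 10^4 = 10000 equally likely outcomes.
The number of ordered 4-tuples from {1,…,10} summing to 28 is 415.
P(sum = 28) = 415/10000 = 83/2000.

83/2000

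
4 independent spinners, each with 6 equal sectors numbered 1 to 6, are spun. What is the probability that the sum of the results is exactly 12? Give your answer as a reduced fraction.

There are 6^4 = 1296 equally likely outcomes.
The number of ordered 4-tuples from {1,…,6} summing to 12 is 125.
P(sum = 12) = 125/1296.

125/1296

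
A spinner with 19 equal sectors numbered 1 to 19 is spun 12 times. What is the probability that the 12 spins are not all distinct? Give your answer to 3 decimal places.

P(all 12 different) = 19/19 · 18/19 · ··· · 8/19 ≈ 0.011.
P(at least two equal) = 1 − 0.011 = 0.989.

0.989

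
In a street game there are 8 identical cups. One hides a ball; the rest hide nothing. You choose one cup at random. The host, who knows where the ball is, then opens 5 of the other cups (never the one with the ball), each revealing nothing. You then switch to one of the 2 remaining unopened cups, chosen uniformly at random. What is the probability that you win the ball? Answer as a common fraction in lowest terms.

Your original cup holds the ball with probability 1/8, so the other 7 collectively hold it with probability 7/8.
The host can always find 5 empty cups to open, so the reveals don't change that 7/8; it is now spread over the 2 remaining unopened cups.
P(win by switching) = (7/8) · (1/2) = 7/16.

7/16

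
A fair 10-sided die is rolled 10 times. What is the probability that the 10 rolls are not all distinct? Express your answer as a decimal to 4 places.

0.9996

P(all 10 different) = 10/10 · 9/10 · ··· · 1/10 ≈ 0.0004.
P(at least two equal) = 1 − 0.0004 = 0.9996.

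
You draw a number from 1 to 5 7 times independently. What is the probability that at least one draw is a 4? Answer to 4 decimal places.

0.7903

P(no draw is a 4) = (4/5)^7 ≈ 0.2097.
P(at least one) = 1 − 0.2097 = 0.7903.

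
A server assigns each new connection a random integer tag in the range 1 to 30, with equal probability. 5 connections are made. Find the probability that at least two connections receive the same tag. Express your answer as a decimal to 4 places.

It's easier to compute the probability that all 5 are distinct.
P(all distinct) = 30/30 · 29/30 · ··· · 26/30 ≈ 0.7037.
So the probability of at least one match is 1 − 0.7037 = 0.2963.

0.2963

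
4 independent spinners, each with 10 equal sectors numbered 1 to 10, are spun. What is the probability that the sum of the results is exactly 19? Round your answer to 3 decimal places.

0.059

There are 10^4 = 10000 equally likely outcomes.
The number of ordered 4-tuples from {1,…,10} summing to 19 is 592.
P(sum = 19) = 592/10000 = 37/625 ≈ 0.059.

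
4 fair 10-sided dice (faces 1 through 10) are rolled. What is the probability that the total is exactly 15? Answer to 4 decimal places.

There are 10^4 = 10000 equally likely outcomes.
The number of ordered 4-tuples from {1,…,10} summing to 15 is 348.
P(sum = 15) = 348/10000 = 87/2500 ≈ 0.0348.

0.0348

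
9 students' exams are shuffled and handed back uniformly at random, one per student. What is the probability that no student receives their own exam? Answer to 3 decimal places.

This is the derangement probability: permutations of 9 with no fixed point.
D(9) = 9! · (1 − 1/1! + 1/2! − ··· + (−1)^9/9!) = 133496.
P = 133496/362880 = 16687/45360 ≈ 0.368.

0.368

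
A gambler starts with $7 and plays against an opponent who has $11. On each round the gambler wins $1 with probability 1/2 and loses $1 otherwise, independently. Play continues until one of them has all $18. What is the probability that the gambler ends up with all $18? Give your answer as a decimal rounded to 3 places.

With a fair step, P(i) = ½P(i−1) + ½P(i+1) with P(0)=0, P(18)=1 has the linear solution P(i) = i/18.
P(7) = 7/18 ≈ 0.389.

0.389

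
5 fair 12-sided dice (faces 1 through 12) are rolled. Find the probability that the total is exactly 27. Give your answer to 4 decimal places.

There are 12^5 = 248832 equally likely outcomes.
The number of ordered 5-tuples from {1,…,12} summing to 27 is 9945.
P(sum = 27) = 9945/248832 = 1105/27648 ≈ 0.0400.

0.0400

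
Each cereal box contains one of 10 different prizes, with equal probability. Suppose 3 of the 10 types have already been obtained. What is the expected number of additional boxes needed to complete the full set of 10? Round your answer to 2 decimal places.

Starting from 3 distinct types, each trial gives a new one with probability (10−i)/10 when i types are held, so the wait for the next new type is 10/(10−i).
E = 10/7 + 10/6 + 10/5 + 10/4 + 10/3 + 10/2 + 10/1 = 363/14 ≈ 25.93.

25.93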